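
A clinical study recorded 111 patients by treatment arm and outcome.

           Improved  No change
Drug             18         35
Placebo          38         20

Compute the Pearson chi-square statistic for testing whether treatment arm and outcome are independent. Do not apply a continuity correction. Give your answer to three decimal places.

Row totals: 53, 58. Column totals: 56, 55. Grand total N = 111.
Expected counts (row total × column total / N):
  Drug, Improved: 53×56/111 = 26.7387
  Drug, No change: 53×55/111 = 26.2613
  Placebo, Improved: 58×56/111 = 29.2613
  Placebo, No change: 58×55/111 = 28.7387
Contributions (O − E)²/E:
  (18 − 26.7387)²/26.7387 = 2.8560
  (35 − 26.2613)²/26.2613 = 2.9079
  (38 − 29.2613)²/29.2613 = 2.6098
  (20 − 28.7387)²/28.7387 = 2.6572
χ² = 2.8560 + 2.9079 + 2.6098 + 2.6572 = 11.031

11.031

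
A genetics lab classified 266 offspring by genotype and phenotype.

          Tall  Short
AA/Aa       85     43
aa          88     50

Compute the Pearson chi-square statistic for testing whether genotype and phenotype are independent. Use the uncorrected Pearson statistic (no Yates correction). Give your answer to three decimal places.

0.203

Row totals: 128, 138. Column totals: 173, 93. Grand total N = 266.
Expected counts (row total × column total / N):
  AA/Aa, Tall: 128×173/266 = 83.2481
  AA/Aa, Short: 128×93/266 = 44.7519
  aa, Tall: 138×173/266 = 89.7519
  aa, Short: 138×93/266 = 48.2481
Contributions (O − E)²/E:
  (85 − 83.2481)²/83.2481 = 0.0369
  (43 − 44.7519)²/44.7519 = 0.0686
  (88 − 89.7519)²/89.7519 = 0.0342
  (50 − 48.2481)²/48.2481 = 0.0636
χ² = 0.0369 + 0.0686 + 0.0342 + 0.0636 = 0.203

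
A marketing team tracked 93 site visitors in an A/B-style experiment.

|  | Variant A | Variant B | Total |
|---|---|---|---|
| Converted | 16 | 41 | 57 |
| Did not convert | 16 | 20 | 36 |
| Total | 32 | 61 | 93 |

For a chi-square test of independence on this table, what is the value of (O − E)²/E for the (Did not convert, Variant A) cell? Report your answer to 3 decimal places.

1.054

Row total (Did not convert) = 36; column total (Variant A) = 32; N = 93.
Expected count E = 36 × 32 / 93 = 12.3871.
Contribution = (O − E)²/E = (16 − 12.3871)² / 12.3871 = 1.054.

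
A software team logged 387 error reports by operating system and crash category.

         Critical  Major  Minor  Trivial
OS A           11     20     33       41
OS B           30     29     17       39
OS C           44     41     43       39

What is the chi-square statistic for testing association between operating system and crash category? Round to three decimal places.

Row totals: 105, 115, 167. Column totals: 85, 90, 93, 119. Grand total N = 387.
Expected counts (row total × column total / N):
  OS A, Critical: 105×85/387 = 23.0620
  OS A, Major: 105×90/387 = 24.4186
  OS A, Minor: 105×93/387 = 25.2326
  OS A, Trivial: 105×119/387 = 32.2868
  OS B, Critical: 115×85/387 = 25.2584
  OS B, Major: 115×90/387 = 26.7442
  OS B, Minor: 115×93/387 = 27.6357
  OS B, Trivial: 115×119/387 = 35.3618
  OS C, Critical: 167×85/387 = 36.6796
  OS C, Major: 167×90/387 = 38.8372
  OS C, Minor: 167×93/387 = 40.1318
  OS C, Trivial: 167×119/387 = 51.3514
Contributions (O − E)²/E:
  (11 − 23.0620)²/23.0620 = 6.3087
  (20 − 24.4186)²/24.4186 = 0.7996
  (33 − 25.2326)²/25.2326 = 2.3911
  (41 − 32.2868)²/32.2868 = 2.3514
  (30 − 25.2584)²/25.2584 = 0.8901
  (29 − 26.7442)²/26.7442 = 0.1903
  (17 − 27.6357)²/27.6357 = 4.0932
  (39 − 35.3618)²/35.3618 = 0.3743
  (44 − 36.6796)²/36.6796 = 1.4610
  (41 − 38.8372)²/38.8372 = 0.1204
  (43 − 40.1318)²/40.1318 = 0.2050
  (39 − 51.3514)²/51.3514 = 2.9708
χ² = 6.3087 + 0.7996 + 2.3911 + 2.3514 + 0.8901 + 0.1903 + 4.0932 + 0.3743 + 1.4610 + 0.1204 + 0.2050 + 2.9708 = 22.156

22.156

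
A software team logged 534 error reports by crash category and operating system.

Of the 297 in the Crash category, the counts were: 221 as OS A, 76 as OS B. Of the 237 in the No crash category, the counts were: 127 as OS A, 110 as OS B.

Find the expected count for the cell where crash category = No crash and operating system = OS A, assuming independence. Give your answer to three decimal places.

Row total (No crash) = 237; column total (OS A) = 348; grand total N = 534.
Expected count = (row total × column total) / N = 237 × 348 / 534 = 154.449.

154.449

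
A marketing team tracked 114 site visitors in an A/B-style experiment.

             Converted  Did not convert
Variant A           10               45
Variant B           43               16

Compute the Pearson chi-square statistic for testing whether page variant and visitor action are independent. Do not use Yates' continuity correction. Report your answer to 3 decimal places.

Row totals: 55, 59. Column totals: 53, 61. Grand total N = 114.
Expected counts (row total × column total / N):
  Variant A, Converted: 55×53/114 = 25.5702
  Variant A, Did not convert: 55×61/114 = 29.4298
  Variant B, Converted: 59×53/114 = 27.4298
  Variant B, Did not convert: 59×61/114 = 31.5702
Contributions (O − E)²/E:
  (10 − 25.5702)²/25.5702 = 9.4810
  (45 − 29.4298)²/29.4298 = 8.2376
  (43 − 27.4298)²/27.4298 = 8.8382
  (16 − 31.5702)²/31.5702 = 7.6791
χ² = 9.4810 + 8.2376 + 8.8382 + 7.6791 = 34.236

34.236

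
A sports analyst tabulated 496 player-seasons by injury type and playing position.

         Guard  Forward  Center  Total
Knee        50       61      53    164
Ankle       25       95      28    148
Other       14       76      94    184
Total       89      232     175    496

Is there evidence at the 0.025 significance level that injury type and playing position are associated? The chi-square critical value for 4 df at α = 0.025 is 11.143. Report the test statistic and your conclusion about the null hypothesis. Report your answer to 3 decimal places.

64.084; reject H₀

Grand total N = 496.
Expected counts (row total × column total / N):
  Knee, Guard: 164×89/496 = 29.4274
  Knee, Forward: 164×232/496 = 76.7097
  Knee, Center: 164×175/496 = 57.8629
  Ankle, Guard: 148×89/496 = 26.5565
  Ankle, Forward: 148×232/496 = 69.2258
  Ankle, Center: 148×175/496 = 52.2177
  Other, Guard: 184×89/496 = 33.0161
  Other, Forward: 184×232/496 = 86.0645
  Other, Center: 184×175/496 = 64.9194
Contributions (O − E)²/E:
  (50 − 29.4274)²/29.4274 = 14.3822
  (61 − 76.7097)²/76.7097 = 3.2173
  (53 − 57.8629)²/57.8629 = 0.4087
  (25 − 26.5565)²/26.5565 = 0.0912
  (95 − 69.2258)²/69.2258 = 9.5963
  (28 − 52.2177)²/52.2177 = 11.2318
  (14 − 33.0161)²/33.0161 = 10.9526
  (76 − 86.0645)²/86.0645 = 1.1770
  (94 − 64.9194)²/64.9194 = 13.0266
χ² = 14.3822 + 3.2173 + 0.4087 + 0.0912 + 9.5963 + 11.2318 + 10.9526 + 1.1770 + 13.0266 = 64.084
df = (3−1)(3−1) = 4. Since 64.084 > 11.143, reject the null hypothesis of independence at α = 0.025.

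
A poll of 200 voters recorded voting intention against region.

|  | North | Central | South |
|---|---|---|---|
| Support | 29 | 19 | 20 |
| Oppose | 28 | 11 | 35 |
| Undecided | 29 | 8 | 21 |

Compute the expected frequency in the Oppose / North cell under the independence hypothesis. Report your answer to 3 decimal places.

Row total (Oppose) = 74; column total (North) = 86; grand total N = 200.
Expected count = (row total × column total) / N = 74 × 86 / 200 = 31.820.

31.820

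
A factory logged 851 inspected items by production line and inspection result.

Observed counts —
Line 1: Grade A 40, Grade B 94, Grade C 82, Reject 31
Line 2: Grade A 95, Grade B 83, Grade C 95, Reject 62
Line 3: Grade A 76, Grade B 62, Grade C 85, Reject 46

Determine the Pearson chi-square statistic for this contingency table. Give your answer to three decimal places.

Row totals: 247, 335, 269. Column totals: 211, 239, 262, 139. Grand total N = 851.
Expected counts (row total × column total / N):
  Line 1, Grade A: 247×211/851 = 61.2421
  Line 1, Grade B: 247×239/851 = 69.3690
  Line 1, Grade C: 247×262/851 = 76.0447
  Line 1, Reject: 247×139/851 = 40.3443
  Line 2, Grade A: 335×211/851 = 83.0611
  Line 2, Grade B: 335×239/851 = 94.0834
  Line 2, Grade C: 335×262/851 = 103.1375
  Line 2, Reject: 335×139/851 = 54.7180
  Line 3, Grade A: 269×211/851 = 66.6968
  Line 3, Grade B: 269×239/851 = 75.5476
  Line 3, Grade C: 269×262/851 = 82.8179
  Line 3, Reject: 269×139/851 = 43.9377
Contributions (O − E)²/E:
  (40 − 61.2421)²/61.2421 = 7.3679
  (94 − 69.3690)²/69.3690 = 8.7458
  (82 − 76.0447)²/76.0447 = 0.4664
  (31 − 40.3443)²/40.3443 = 2.1643
  (95 − 83.0611)²/83.0611 = 1.7161
  (83 − 94.0834)²/94.0834 = 1.3057
  (95 − 103.1375)²/103.1375 = 0.6420
  (62 − 54.7180)²/54.7180 = 0.9691
  (76 − 66.6968)²/66.6968 = 1.2977
  (62 − 75.5476)²/75.5476 = 2.4294
  (85 − 82.8179)²/82.8179 = 0.0575
  (46 − 43.9377)²/43.9377 = 0.0968
χ² = 7.3679 + 8.7458 + 0.4664 + 2.1643 + 1.7161 + 1.3057 + 0.6420 + 0.9691 + 1.2977 + 2.4294 + 0.0575 + 0.0968 = 27.259

27.259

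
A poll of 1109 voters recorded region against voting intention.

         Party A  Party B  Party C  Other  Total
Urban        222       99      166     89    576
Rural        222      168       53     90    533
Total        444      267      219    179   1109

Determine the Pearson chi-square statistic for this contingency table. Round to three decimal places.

74.588

Grand total N = 1109.
Expected counts (row total × column total / N):
  Urban, Party A: 576×444/1109 = 230.6078
  Urban, Party B: 576×267/1109 = 138.6763
  Urban, Party C: 576×219/1109 = 113.7457
  Urban, Other: 576×179/1109 = 92.9702
  Rural, Party A: 533×444/1109 = 213.3922
  Rural, Party B: 533×267/1109 = 128.3237
  Rural, Party C: 533×219/1109 = 105.2543
  Rural, Other: 533×179/1109 = 86.0298
Contributions (O − E)²/E:
  (222 − 230.6078)²/230.6078 = 0.3213
  (99 − 138.6763)²/138.6763 = 11.3517
  (166 − 113.7457)²/113.7457 = 24.0054
  (89 − 92.9702)²/92.9702 = 0.1695
  (222 − 213.3922)²/213.3922 = 0.3472
  (168 − 128.3237)²/128.3237 = 12.2675
  (53 − 105.2543)²/105.2543 = 25.9420
  (90 − 86.0298)²/86.0298 = 0.1832
χ² = 0.3213 + 11.3517 + 24.0054 + 0.1695 + 0.3472 + 12.2675 + 25.9420 + 0.1832 = 74.588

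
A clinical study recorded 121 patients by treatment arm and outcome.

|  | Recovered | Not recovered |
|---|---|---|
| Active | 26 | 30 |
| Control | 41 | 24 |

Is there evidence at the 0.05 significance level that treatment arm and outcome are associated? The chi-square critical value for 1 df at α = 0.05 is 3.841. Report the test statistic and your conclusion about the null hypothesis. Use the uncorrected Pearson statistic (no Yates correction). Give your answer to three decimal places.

Row totals: 56, 65. Column totals: 67, 54. Grand total N = 121.
Expected counts (row total × column total / N):
  Active, Recovered: 56×67/121 = 31.0083
  Active, Not recovered: 56×54/121 = 24.9917
  Control, Recovered: 65×67/121 = 35.9917
  Control, Not recovered: 65×54/121 = 29.0083
Contributions (O − E)²/E:
  (26 − 31.0083)²/31.0083 = 0.8089
  (30 − 24.9917)²/24.9917 = 1.0037
  (41 − 35.9917)²/35.9917 = 0.6969
  (24 − 29.0083)²/29.0083 = 0.8647
χ² = 0.8089 + 1.0037 + 0.6969 + 0.8647 = 3.374
df = (2−1)(2−1) = 1. Since 3.374 < 3.841, fail to reject the null hypothesis of independence at α = 0.05.

3.374; fail to reject H₀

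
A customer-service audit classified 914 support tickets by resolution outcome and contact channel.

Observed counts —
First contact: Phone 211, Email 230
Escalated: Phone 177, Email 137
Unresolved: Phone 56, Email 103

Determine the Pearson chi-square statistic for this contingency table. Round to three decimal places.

Row totals: 441, 314, 159. Column totals: 444, 470. Grand total N = 914.
Expected counts (row total × column total / N):
  First contact, Phone: 441×444/914 = 214.2276
  First contact, Email: 441×470/914 = 226.7724
  Escalated, Phone: 314×444/914 = 152.5339
  Escalated, Email: 314×470/914 = 161.4661
  Unresolved, Phone: 159×444/914 = 77.2385
  Unresolved, Email: 159×470/914 = 81.7615
Contributions (O − E)²/E:
  (211 − 214.2276)²/214.2276 = 0.0486
  (230 − 226.7724)²/226.7724 = 0.0459
  (177 − 152.5339)²/152.5339 = 3.9243
  (137 − 161.4661)²/161.4661 = 3.7072
  (56 − 77.2385)²/77.2385 = 5.8400
  (103 − 81.7615)²/81.7615 = 5.5169
χ² = 0.0486 + 0.0459 + 3.9243 + 3.7072 + 5.8400 + 5.5169 = 19.083

19.083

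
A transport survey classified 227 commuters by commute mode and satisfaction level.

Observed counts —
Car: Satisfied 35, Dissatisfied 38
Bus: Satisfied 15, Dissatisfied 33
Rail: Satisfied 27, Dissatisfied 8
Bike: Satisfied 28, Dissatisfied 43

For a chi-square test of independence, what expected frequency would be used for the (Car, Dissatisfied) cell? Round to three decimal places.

39.233

Row total (Car) = 73; column total (Dissatisfied) = 122; grand total N = 227.
Expected count = (row total × column total) / N = 73 × 122 / 227 = 39.233.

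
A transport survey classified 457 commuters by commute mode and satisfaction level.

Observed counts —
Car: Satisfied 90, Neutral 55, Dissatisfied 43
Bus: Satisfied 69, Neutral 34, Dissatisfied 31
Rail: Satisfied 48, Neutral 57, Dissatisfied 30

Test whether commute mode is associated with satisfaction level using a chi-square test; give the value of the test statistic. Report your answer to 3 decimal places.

Row totals: 188, 134, 135. Column totals: 207, 146, 104. Grand total N = 457.
Expected counts (row total × column total / N):
  Car, Satisfied: 188×207/457 = 85.1554
  Car, Neutral: 188×146/457 = 60.0613
  Car, Dissatisfied: 188×104/457 = 42.7834
  Bus, Satisfied: 134×207/457 = 60.6958
  Bus, Neutral: 134×146/457 = 42.8096
  Bus, Dissatisfied: 134×104/457 = 30.4945
  Rail, Satisfied: 135×207/457 = 61.1488
  Rail, Neutral: 135×146/457 = 43.1291
  Rail, Dissatisfied: 135×104/457 = 30.7221
Contributions (O − E)²/E:
  (90 − 85.1554)²/85.1554 = 0.2756
  (55 − 60.0613)²/60.0613 = 0.4265
  (43 − 42.7834)²/42.7834 = 0.0011
  (69 − 60.6958)²/60.6958 = 1.1362
  (34 − 42.8096)²/42.8096 = 1.8129
  (31 − 30.4945)²/30.4945 = 0.0084
  (48 − 61.1488)²/61.1488 = 2.8274
  (57 − 43.1291)²/43.1291 = 4.4611
  (30 − 30.7221)²/30.7221 = 0.0170
χ² = 0.2756 + 0.4265 + 0.0011 + 1.1362 + 1.8129 + 0.0084 + 2.8274 + 4.4611 + 0.0170 = 10.966

10.966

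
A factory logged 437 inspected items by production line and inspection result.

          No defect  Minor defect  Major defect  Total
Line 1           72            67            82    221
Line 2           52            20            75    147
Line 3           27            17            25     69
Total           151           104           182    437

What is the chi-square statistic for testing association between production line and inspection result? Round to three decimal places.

Grand total N = 437.
Expected counts (row total × column total / N):
  Line 1, No defect: 221×151/437 = 76.3638
  Line 1, Minor defect: 221×104/437 = 52.5950
  Line 1, Major defect: 221×182/437 = 92.0412
  Line 2, No defect: 147×151/437 = 50.7941
  Line 2, Minor defect: 147×104/437 = 34.9840
  Line 2, Major defect: 147×182/437 = 61.2220
  Line 3, No defect: 69×151/437 = 23.8421
  Line 3, Minor defect: 69×104/437 = 16.4211
  Line 3, Major defect: 69×182/437 = 28.7368
Contributions (O − E)²/E:
  (72 − 76.3638)²/76.3638 = 0.2494
  (67 − 52.5950)²/52.5950 = 3.9453
  (82 − 92.0412)²/92.0412 = 1.0954
  (52 − 50.7941)²/50.7941 = 0.0286
  (20 − 34.9840)²/34.9840 = 6.4178
  (75 − 61.2220)²/61.2220 = 3.1007
  (27 − 23.8421)²/23.8421 = 0.4183
  (17 − 16.4211)²/16.4211 = 0.0204
  (25 − 28.7368)²/28.7368 = 0.4859
χ² = 0.2494 + 3.9453 + 1.0954 + 0.0286 + 6.4178 + 3.1007 + 0.4183 + 0.0204 + 0.4859 = 15.762

15.762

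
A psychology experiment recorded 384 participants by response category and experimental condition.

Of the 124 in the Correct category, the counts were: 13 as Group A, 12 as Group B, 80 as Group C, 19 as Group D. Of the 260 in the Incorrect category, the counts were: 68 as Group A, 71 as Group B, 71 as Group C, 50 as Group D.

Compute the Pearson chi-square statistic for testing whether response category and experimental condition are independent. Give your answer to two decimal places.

52.12

Row totals: 124, 260. Column totals: 81, 83, 151, 69. Grand total N = 384.
Expected counts (row total × column total / N):
  Correct, Group A: 124×81/384 = 26.1562
  Correct, Group B: 124×83/384 = 26.8021
  Correct, Group C: 124×151/384 = 48.7604
  Correct, Group D: 124×69/384 = 22.2812
  Incorrect, Group A: 260×81/384 = 54.8438
  Incorrect, Group B: 260×83/384 = 56.1979
  Incorrect, Group C: 260×151/384 = 102.2396
  Incorrect, Group D: 260×69/384 = 46.7188
Contributions (O − E)²/E:
  (13 − 26.1562)²/26.1562 = 6.6174
  (12 − 26.8021)²/26.8021 = 8.1748
  (80 − 48.7604)²/48.7604 = 20.0145
  (19 − 22.2812)²/22.2812 = 0.4832
  (68 − 54.8438)²/54.8438 = 3.1560
  (71 − 56.1979)²/56.1979 = 3.8988
  (71 − 102.2396)²/102.2396 = 9.5453
  (50 − 46.7188)²/46.7188 = 0.2304
χ² = 6.6174 + 8.1748 + 20.0145 + 0.4832 + 3.1560 + 3.8988 + 9.5453 + 0.2304 = 52.12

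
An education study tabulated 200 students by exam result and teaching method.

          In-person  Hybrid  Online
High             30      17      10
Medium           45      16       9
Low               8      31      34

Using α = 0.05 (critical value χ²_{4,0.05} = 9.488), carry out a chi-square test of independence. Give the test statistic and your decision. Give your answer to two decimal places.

Row totals: 57, 70, 73. Column totals: 83, 64, 53. Grand total N = 200.
Expected counts (row total × column total / N):
  High, In-person: 57×83/200 = 23.655
  High, Hybrid: 57×64/200 = 18.240
  High, Online: 57×53/200 = 15.105
  Medium, In-person: 70×83/200 = 29.050
  Medium, Hybrid: 70×64/200 = 22.400
  Medium, Online: 70×53/200 = 18.550
  Low, In-person: 73×83/200 = 30.295
  Low, Hybrid: 73×64/200 = 23.360
  Low, Online: 73×53/200 = 19.345
Contributions (O − E)²/E:
  (30 − 23.655)²/23.655 = 1.7019
  (17 − 18.240)²/18.240 = 0.0843
  (10 − 15.105)²/15.105 = 1.7253
  (45 − 29.050)²/29.050 = 8.7574
  (16 − 22.400)²/22.400 = 1.8286
  (9 − 18.550)²/18.550 = 4.9166
  (8 − 30.295)²/30.295 = 16.4076
  (31 − 23.360)²/23.360 = 2.4987
  (34 − 19.345)²/19.345 = 11.1020
χ² = 1.7019 + 0.0843 + 1.7253 + 8.7574 + 1.8286 + 4.9166 + 16.4076 + 2.4987 + 11.1020 = 49.02
df = (3−1)(3−1) = 4. Since 49.02 > 9.488, reject the null hypothesis of independence at α = 0.05.

49.02; reject H₀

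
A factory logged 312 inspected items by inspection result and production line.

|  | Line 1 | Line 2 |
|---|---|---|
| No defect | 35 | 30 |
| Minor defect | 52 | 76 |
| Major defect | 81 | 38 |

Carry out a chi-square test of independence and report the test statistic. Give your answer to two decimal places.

Row totals: 65, 128, 119. Column totals: 168, 144. Grand total N = 312.
Expected counts (row total × column total / N):
  No defect, Line 1: 65×168/312 = 35.000
  No defect, Line 2: 65×144/312 = 30.000
  Minor defect, Line 1: 128×168/312 = 68.923
  Minor defect, Line 2: 128×144/312 = 59.077
  Major defect, Line 1: 119×168/312 = 64.077
  Major defect, Line 2: 119×144/312 = 54.923
Contributions (O − E)²/E:
  (35 − 35.000)²/35.000 = 0.0000
  (30 − 30.000)²/30.000 = 0.0000
  (52 − 68.923)²/68.923 = 4.1552
  (76 − 59.077)²/59.077 = 4.8477
  (81 − 64.077)²/64.077 = 4.4694
  (38 − 54.923)²/54.923 = 5.2144
χ² = 0.0000 + 0.0000 + 4.1552 + 4.8477 + 4.4694 + 5.2144 = 18.69

18.69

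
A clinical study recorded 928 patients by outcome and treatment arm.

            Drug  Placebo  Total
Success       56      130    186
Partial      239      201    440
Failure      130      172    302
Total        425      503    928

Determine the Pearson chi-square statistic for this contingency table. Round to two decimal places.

32.24

Grand total N = 928.
Expected counts (row total × column total / N):
  Success, Drug: 186×425/928 = 85.183
  Success, Placebo: 186×503/928 = 100.817
  Partial, Drug: 440×425/928 = 201.509
  Partial, Placebo: 440×503/928 = 238.491
  Failure, Drug: 302×425/928 = 138.308
  Failure, Placebo: 302×503/928 = 163.692
Contributions (O − E)²/E:
  (56 − 85.183)²/85.183 = 9.9979
  (130 − 100.817)²/100.817 = 8.4475
  (239 − 201.509)²/201.509 = 6.9752
  (201 − 238.491)²/238.491 = 5.8936
  (130 − 138.308)²/138.308 = 0.4991
  (172 − 163.692)²/163.692 = 0.4217
χ² = 9.9979 + 8.4475 + 6.9752 + 5.8936 + 0.4991 + 0.4217 = 32.24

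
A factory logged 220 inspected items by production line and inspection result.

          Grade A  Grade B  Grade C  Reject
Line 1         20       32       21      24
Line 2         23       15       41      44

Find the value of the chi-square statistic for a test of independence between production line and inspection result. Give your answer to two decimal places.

15.84

Row totals: 97, 123. Column totals: 43, 47, 62, 68. Grand total N = 220.
Expected counts (row total × column total / N):
  Line 1, Grade A: 97×43/220 = 18.959
  Line 1, Grade B: 97×47/220 = 20.723
  Line 1, Grade C: 97×62/220 = 27.336
  Line 1, Reject: 97×68/220 = 29.982
  Line 2, Grade A: 123×43/220 = 24.041
  Line 2, Grade B: 123×47/220 = 26.277
  Line 2, Grade C: 123×62/220 = 34.664
  Line 2, Reject: 123×68/220 = 38.018
Contributions (O − E)²/E:
  (20 − 18.959)²/18.959 = 0.0572
  (32 − 20.723)²/20.723 = 6.1367
  (21 − 27.336)²/27.336 = 1.4686
  (24 − 29.982)²/29.982 = 1.1935
  (23 − 24.041)²/24.041 = 0.0451
  (15 − 26.277)²/26.277 = 4.8396
  (41 − 34.664)²/34.664 = 1.1581
  (44 − 38.018)²/38.018 = 0.9412
χ² = 0.0572 + 6.1367 + 1.4686 + 1.1935 + 0.0451 + 4.8396 + 1.1581 + 0.9412 = 15.84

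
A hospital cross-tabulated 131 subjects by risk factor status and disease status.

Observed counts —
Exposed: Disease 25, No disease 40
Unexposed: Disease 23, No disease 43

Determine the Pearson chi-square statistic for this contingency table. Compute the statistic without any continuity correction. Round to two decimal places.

Row totals: 65, 66. Column totals: 48, 83. Grand total N = 131.
Expected counts (row total × column total / N):
  Exposed, Disease: 65×48/131 = 23.817
  Exposed, No disease: 65×83/131 = 41.183
  Unexposed, Disease: 66×48/131 = 24.183
  Unexposed, No disease: 66×83/131 = 41.817
Contributions (O − E)²/E:
  (25 − 23.817)²/23.817 = 0.0588
  (40 − 41.183)²/41.183 = 0.0340
  (23 − 24.183)²/24.183 = 0.0579
  (43 − 41.817)²/41.817 = 0.0335
χ² = 0.0588 + 0.0340 + 0.0579 + 0.0335 = 0.18

0.18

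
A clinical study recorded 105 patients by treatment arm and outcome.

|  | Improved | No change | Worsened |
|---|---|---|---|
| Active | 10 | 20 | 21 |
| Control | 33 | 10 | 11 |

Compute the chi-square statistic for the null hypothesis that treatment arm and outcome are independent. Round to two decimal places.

18.69

Row totals: 51, 54. Column totals: 43, 30, 32. Grand total N = 105.
Expected counts (row total × column total / N):
  Active, Improved: 51×43/105 = 20.886
  Active, No change: 51×30/105 = 14.571
  Active, Worsened: 51×32/105 = 15.543
  Control, Improved: 54×43/105 = 22.114
  Control, No change: 54×30/105 = 15.429
  Control, Worsened: 54×32/105 = 16.457
Contributions (O − E)²/E:
  (10 − 20.886)²/20.886 = 5.6739
  (20 − 14.571)²/14.571 = 2.0228
  (21 − 15.543)²/15.543 = 1.9159
  (33 − 22.114)²/22.114 = 5.3588
  (10 − 15.429)²/15.429 = 1.9103
  (11 − 16.457)²/16.457 = 1.8095
χ² = 5.6739 + 2.0228 + 1.9159 + 5.3588 + 1.9103 + 1.8095 = 18.69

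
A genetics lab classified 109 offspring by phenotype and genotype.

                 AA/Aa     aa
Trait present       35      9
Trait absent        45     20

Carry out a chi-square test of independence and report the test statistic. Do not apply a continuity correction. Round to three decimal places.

Row totals: 44, 65. Column totals: 80, 29. Grand total N = 109.
Expected counts (row total × column total / N):
  Trait present, AA/Aa: 44×80/109 = 32.2936
  Trait present, aa: 44×29/109 = 11.7064
  Trait absent, AA/Aa: 65×80/109 = 47.7064
  Trait absent, aa: 65×29/109 = 17.2936
Contributions (O − E)²/E:
  (35 − 32.2936)²/32.2936 = 0.2268
  (9 − 11.7064)²/11.7064 = 0.6257
  (45 − 47.7064)²/47.7064 = 0.1535
  (20 − 17.2936)²/17.2936 = 0.4235
χ² = 0.2268 + 0.6257 + 0.1535 + 0.4235 = 1.430

1.430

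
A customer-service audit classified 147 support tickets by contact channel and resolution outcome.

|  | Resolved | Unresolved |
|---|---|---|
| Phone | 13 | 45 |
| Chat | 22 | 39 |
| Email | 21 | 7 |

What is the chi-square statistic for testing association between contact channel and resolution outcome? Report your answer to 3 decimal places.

Row totals: 58, 61, 28. Column totals: 56, 91. Grand total N = 147.
Expected counts (row total × column total / N):
  Phone, Resolved: 58×56/147 = 22.0952
  Phone, Unresolved: 58×91/147 = 35.9048
  Chat, Resolved: 61×56/147 = 23.2381
  Chat, Unresolved: 61×91/147 = 37.7619
  Email, Resolved: 28×56/147 = 10.6667
  Email, Unresolved: 28×91/147 = 17.3333
Contributions (O − E)²/E:
  (13 − 22.0952)²/22.0952 = 3.7439
  (45 − 35.9048)²/35.9048 = 2.3039
  (22 − 23.2381)²/23.2381 = 0.0660
  (39 − 37.7619)²/37.7619 = 0.0406
  (21 − 10.6667)²/10.6667 = 10.0103
  (7 − 17.3333)²/17.3333 = 6.1602
χ² = 3.7439 + 2.3039 + 0.0660 + 0.0406 + 10.0103 + 6.1602 = 22.325

22.325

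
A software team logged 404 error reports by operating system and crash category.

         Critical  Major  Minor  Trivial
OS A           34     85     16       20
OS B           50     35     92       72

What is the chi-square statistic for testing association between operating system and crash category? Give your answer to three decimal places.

89.741

Row totals: 155, 249. Column totals: 84, 120, 108, 92. Grand total N = 404.
Expected counts (row total × column total / N):
  OS A, Critical: 155×84/404 = 32.2277
  OS A, Major: 155×120/404 = 46.0396
  OS A, Minor: 155×108/404 = 41.4356
  OS A, Trivial: 155×92/404 = 35.2970
  OS B, Critical: 249×84/404 = 51.7723
  OS B, Major: 249×120/404 = 73.9604
  OS B, Minor: 249×108/404 = 66.5644
  OS B, Trivial: 249×92/404 = 56.7030
Contributions (O − E)²/E:
  (34 − 32.2277)²/32.2277 = 0.0975
  (85 − 46.0396)²/46.0396 = 32.9697
  (16 − 41.4356)²/41.4356 = 15.6139
  (20 − 35.2970)²/35.2970 = 6.6294
  (50 − 51.7723)²/51.7723 = 0.0607
  (35 − 73.9604)²/73.9604 = 20.5233
  (92 − 66.5644)²/66.5644 = 9.7195
  (72 − 56.7030)²/56.7030 = 4.1267
χ² = 0.0975 + 32.9697 + 15.6139 + 6.6294 + 0.0607 + 20.5233 + 9.7195 + 4.1267 = 89.741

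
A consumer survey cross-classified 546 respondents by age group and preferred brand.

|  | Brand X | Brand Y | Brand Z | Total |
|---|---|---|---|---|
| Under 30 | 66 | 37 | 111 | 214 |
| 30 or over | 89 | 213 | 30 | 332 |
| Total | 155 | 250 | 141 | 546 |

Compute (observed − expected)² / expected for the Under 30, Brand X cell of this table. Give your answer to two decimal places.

0.45

Row total (Under 30) = 214; column total (Brand X) = 155; N = 546.
Expected count E = 214 × 155 / 546 = 60.7509.
Contribution = (O − E)²/E = (66 − 60.7509)² / 60.7509 = 0.45.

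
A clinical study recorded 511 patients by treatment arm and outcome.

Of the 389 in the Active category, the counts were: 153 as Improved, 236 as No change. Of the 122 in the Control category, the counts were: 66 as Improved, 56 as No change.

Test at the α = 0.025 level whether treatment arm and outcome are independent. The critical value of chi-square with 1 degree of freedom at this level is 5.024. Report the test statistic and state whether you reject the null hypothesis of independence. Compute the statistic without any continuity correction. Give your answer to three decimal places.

8.269; reject H₀

Row totals: 389, 122. Column totals: 219, 292. Grand total N = 511.
Expected counts (row total × column total / N):
  Active, Improved: 389×219/511 = 166.7143
  Active, No change: 389×292/511 = 222.2857
  Control, Improved: 122×219/511 = 52.2857
  Control, No change: 122×292/511 = 69.7143
Contributions (O − E)²/E:
  (153 − 166.7143)²/166.7143 = 1.1282
  (236 − 222.2857)²/222.2857 = 0.8461
  (66 − 52.2857)²/52.2857 = 3.5972
  (56 − 69.7143)²/69.7143 = 2.6979
χ² = 1.1282 + 0.8461 + 3.5972 + 2.6979 = 8.269
df = (2−1)(2−1) = 1. Since 8.269 > 5.024, reject the null hypothesis of independence at α = 0.025.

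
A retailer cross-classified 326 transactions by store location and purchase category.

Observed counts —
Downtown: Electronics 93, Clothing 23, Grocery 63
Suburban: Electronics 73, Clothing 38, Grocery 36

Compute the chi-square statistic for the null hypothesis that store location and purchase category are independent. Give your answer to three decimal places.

10.421

Row totals: 179, 147. Column totals: 166, 61, 99. Grand total N = 326.
Expected counts (row total × column total / N):
  Downtown, Electronics: 179×166/326 = 91.1472
  Downtown, Clothing: 179×61/326 = 33.4939
  Downtown, Grocery: 179×99/326 = 54.3589
  Suburban, Electronics: 147×166/326 = 74.8528
  Suburban, Clothing: 147×61/326 = 27.5061
  Suburban, Grocery: 147×99/326 = 44.6411
Contributions (O − E)²/E:
  (93 − 91.1472)²/91.1472 = 0.0377
  (23 − 33.4939)²/33.4939 = 3.2878
  (63 − 54.3589)²/54.3589 = 1.3736
  (73 − 74.8528)²/74.8528 = 0.0459
  (38 − 27.5061)²/27.5061 = 4.0035
  (36 − 44.6411)²/44.6411 = 1.6726
χ² = 0.0377 + 3.2878 + 1.3736 + 0.0459 + 4.0035 + 1.6726 = 10.421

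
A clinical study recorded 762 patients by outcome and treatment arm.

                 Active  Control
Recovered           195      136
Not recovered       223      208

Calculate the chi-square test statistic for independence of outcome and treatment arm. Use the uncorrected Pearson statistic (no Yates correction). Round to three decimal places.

Row totals: 331, 431. Column totals: 418, 344. Grand total N = 762.
Expected counts (row total × column total / N):
  Recovered, Active: 331×418/762 = 181.5722
  Recovered, Control: 331×344/762 = 149.4278
  Not recovered, Active: 431×418/762 = 236.4278
  Not recovered, Control: 431×344/762 = 194.5722
Contributions (O − E)²/E:
  (195 − 181.5722)²/181.5722 = 0.9930
  (136 − 149.4278)²/149.4278 = 1.2066
  (223 − 236.4278)²/236.4278 = 0.7626
  (208 − 194.5722)²/194.5722 = 0.9267
χ² = 0.9930 + 1.2066 + 0.7626 + 0.9267 = 3.889

3.889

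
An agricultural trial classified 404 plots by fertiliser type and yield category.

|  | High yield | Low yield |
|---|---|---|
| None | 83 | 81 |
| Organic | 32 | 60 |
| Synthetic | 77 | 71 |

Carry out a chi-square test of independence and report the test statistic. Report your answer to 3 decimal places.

Row totals: 164, 92, 148. Column totals: 192, 212. Grand total N = 404.
Expected counts (row total × column total / N):
  None, High yield: 164×192/404 = 77.94059
  None, Low yield: 164×212/404 = 86.05941
  Organic, High yield: 92×192/404 = 43.72277
  Organic, Low yield: 92×212/404 = 48.27723
  Synthetic, High yield: 148×192/404 = 70.33663
  Synthetic, Low yield: 148×212/404 = 77.66337
Contributions (O − E)²/E:
  (83 − 77.94059)²/77.94059 = 0.3284
  (81 − 86.05941)²/86.05941 = 0.2974
  (32 − 43.72277)²/43.72277 = 3.1431
  (60 − 48.27723)²/48.27723 = 2.8465
  (77 − 70.33663)²/70.33663 = 0.6313
  (71 − 77.66337)²/77.66337 = 0.5717
χ² = 0.3284 + 0.2974 + 3.1431 + 2.8465 + 0.6313 + 0.5717 = 7.818

7.818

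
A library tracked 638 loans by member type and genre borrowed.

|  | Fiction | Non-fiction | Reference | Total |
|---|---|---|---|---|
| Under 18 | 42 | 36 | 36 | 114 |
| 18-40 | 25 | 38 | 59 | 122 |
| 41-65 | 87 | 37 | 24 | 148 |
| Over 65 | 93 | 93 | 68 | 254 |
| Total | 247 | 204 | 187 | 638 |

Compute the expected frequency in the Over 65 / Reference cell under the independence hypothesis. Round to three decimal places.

74.448

Row total (Over 65) = 254; column total (Reference) = 187; grand total N = 638.
Expected count = (row total × column total) / N = 254 × 187 / 638 = 74.448.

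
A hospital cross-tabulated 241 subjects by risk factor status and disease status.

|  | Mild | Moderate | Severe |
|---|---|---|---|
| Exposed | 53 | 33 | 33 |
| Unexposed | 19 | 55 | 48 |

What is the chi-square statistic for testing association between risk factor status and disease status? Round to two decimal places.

24.30

Row totals: 119, 122. Column totals: 72, 88, 81. Grand total N = 241.
Expected counts (row total × column total / N):
  Exposed, Mild: 119×72/241 = 35.552
  Exposed, Moderate: 119×88/241 = 43.452
  Exposed, Severe: 119×81/241 = 39.996
  Unexposed, Mild: 122×72/241 = 36.448
  Unexposed, Moderate: 122×88/241 = 44.548
  Unexposed, Severe: 122×81/241 = 41.004
Contributions (O − E)²/E:
  (53 − 35.552)²/35.552 = 8.5630
  (33 − 43.452)²/43.452 = 2.5141
  (33 − 39.996)²/39.996 = 1.2237
  (19 − 36.448)²/36.448 = 8.3525
  (55 − 44.548)²/44.548 = 2.4523
  (48 − 41.004)²/41.004 = 1.1936
χ² = 8.5630 + 2.5141 + 1.2237 + 8.3525 + 2.4523 + 1.1936 = 24.30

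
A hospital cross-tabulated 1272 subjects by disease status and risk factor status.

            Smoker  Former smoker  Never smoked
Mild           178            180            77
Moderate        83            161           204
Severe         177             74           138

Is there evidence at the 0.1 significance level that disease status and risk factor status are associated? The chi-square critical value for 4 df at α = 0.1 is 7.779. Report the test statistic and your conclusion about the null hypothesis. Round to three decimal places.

138.859; reject H₀

Row totals: 435, 448, 389. Column totals: 438, 415, 419. Grand total N = 1272.
Expected counts (row total × column total / N):
  Mild, Smoker: 435×438/1272 = 149.7877
  Mild, Former smoker: 435×415/1272 = 141.9222
  Mild, Never smoked: 435×419/1272 = 143.2901
  Moderate, Smoker: 448×438/1272 = 154.2642
  Moderate, Former smoker: 448×415/1272 = 146.1635
  Moderate, Never smoked: 448×419/1272 = 147.5723
  Severe, Smoker: 389×438/1272 = 133.9481
  Severe, Former smoker: 389×415/1272 = 126.9143
  Severe, Never smoked: 389×419/1272 = 128.1376
Contributions (O − E)²/E:
  (178 − 149.7877)²/149.7877 = 5.3137
  (180 − 141.9222)²/141.9222 = 10.2163
  (77 − 143.2901)²/143.2901 = 30.6677
  (83 − 154.2642)²/154.2642 = 32.9214
  (161 − 146.1635)²/146.1635 = 1.5060
  (204 − 147.5723)²/147.5723 = 21.5764
  (177 − 133.9481)²/133.9481 = 13.8372
  (74 − 126.9143)²/126.9143 = 22.0615
  (138 − 128.1376)²/128.1376 = 0.7591
χ² = 5.3137 + 10.2163 + 30.6677 + 32.9214 + 1.5060 + 21.5764 + 13.8372 + 22.0615 + 0.7591 = 138.859
df = (3−1)(3−1) = 4. Since 138.859 > 7.779, reject the null hypothesis of independence at α = 0.1.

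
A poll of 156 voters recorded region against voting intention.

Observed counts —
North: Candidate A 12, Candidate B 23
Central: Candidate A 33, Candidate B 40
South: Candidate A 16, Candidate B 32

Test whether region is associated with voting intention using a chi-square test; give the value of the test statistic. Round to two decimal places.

2.15

Row totals: 35, 73, 48. Column totals: 61, 95. Grand total N = 156.
Expected counts (row total × column total / N):
  North, Candidate A: 35×61/156 = 13.686
  North, Candidate B: 35×95/156 = 21.314
  Central, Candidate A: 73×61/156 = 28.545
  Central, Candidate B: 73×95/156 = 44.455
  South, Candidate A: 48×61/156 = 18.769
  South, Candidate B: 48×95/156 = 29.231
Contributions (O − E)²/E:
  (12 − 13.686)²/13.686 = 0.2077
  (23 − 21.314)²/21.314 = 0.1334
  (33 − 28.545)²/28.545 = 0.6953
  (40 − 44.455)²/44.455 = 0.4465
  (16 − 18.769)²/18.769 = 0.4085
  (32 − 29.231)²/29.231 = 0.2623
χ² = 0.2077 + 0.1334 + 0.6953 + 0.4465 + 0.4085 + 0.2623 = 2.15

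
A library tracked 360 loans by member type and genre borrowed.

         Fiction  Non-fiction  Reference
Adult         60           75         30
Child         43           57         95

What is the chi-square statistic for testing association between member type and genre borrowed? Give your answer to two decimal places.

Row totals: 165, 195. Column totals: 103, 132, 125. Grand total N = 360.
Expected counts (row total × column total / N):
  Adult, Fiction: 165×103/360 = 47.208
  Adult, Non-fiction: 165×132/360 = 60.500
  Adult, Reference: 165×125/360 = 57.292
  Child, Fiction: 195×103/360 = 55.792
  Child, Non-fiction: 195×132/360 = 71.500
  Child, Reference: 195×125/360 = 67.708
Contributions (O − E)²/E:
  (60 − 47.208)²/47.208 = 3.4663
  (75 − 60.500)²/60.500 = 3.4752
  (30 − 57.292)²/57.292 = 13.0010
  (43 − 55.792)²/55.792 = 2.9330
  (57 − 71.500)²/71.500 = 2.9406
  (95 − 67.708)²/67.708 = 11.0010
χ² = 3.4663 + 3.4752 + 13.0010 + 2.9330 + 2.9406 + 11.0010 = 36.82

36.82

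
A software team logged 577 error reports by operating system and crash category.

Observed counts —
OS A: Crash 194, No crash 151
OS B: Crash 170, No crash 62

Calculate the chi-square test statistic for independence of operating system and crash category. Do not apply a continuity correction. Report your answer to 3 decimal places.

17.304

Row totals: 345, 232. Column totals: 364, 213. Grand total N = 577.
Expected counts (row total × column total / N):
  OS A, Crash: 345×364/577 = 217.6430
  OS A, No crash: 345×213/577 = 127.3570
  OS B, Crash: 232×364/577 = 146.3570
  OS B, No crash: 232×213/577 = 85.6430
Contributions (O − E)²/E:
  (194 − 217.6430)²/217.6430 = 2.5684
  (151 − 127.3570)²/127.3570 = 4.3892
  (170 − 146.3570)²/146.3570 = 3.8194
  (62 − 85.6430)²/85.6430 = 6.5270
χ² = 2.5684 + 4.3892 + 3.8194 + 6.5270 = 17.304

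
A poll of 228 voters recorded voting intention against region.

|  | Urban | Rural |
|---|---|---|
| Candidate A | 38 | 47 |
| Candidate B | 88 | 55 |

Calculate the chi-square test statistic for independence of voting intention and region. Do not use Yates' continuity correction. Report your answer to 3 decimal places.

Row totals: 85, 143. Column totals: 126, 102. Grand total N = 228.
Expected counts (row total × column total / N):
  Candidate A, Urban: 85×126/228 = 46.9737
  Candidate A, Rural: 85×102/228 = 38.0263
  Candidate B, Urban: 143×126/228 = 79.0263
  Candidate B, Rural: 143×102/228 = 63.9737
Contributions (O − E)²/E:
  (38 − 46.9737)²/46.9737 = 1.7143
  (47 − 38.0263)²/38.0263 = 2.1177
  (88 − 79.0263)²/79.0263 = 1.0190
  (55 − 63.9737)²/63.9737 = 1.2588
χ² = 1.7143 + 2.1177 + 1.0190 + 1.2588 = 6.110

6.110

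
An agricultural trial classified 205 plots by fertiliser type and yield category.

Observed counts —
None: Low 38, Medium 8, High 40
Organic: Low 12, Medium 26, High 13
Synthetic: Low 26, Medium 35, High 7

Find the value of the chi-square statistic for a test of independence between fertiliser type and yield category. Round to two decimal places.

Row totals: 86, 51, 68. Column totals: 76, 69, 60. Grand total N = 205.
Expected counts (row total × column total / N):
  None, Low: 86×76/205 = 31.8829
  None, Medium: 86×69/205 = 28.9463
  None, High: 86×60/205 = 25.1707
  Organic, Low: 51×76/205 = 18.9073
  Organic, Medium: 51×69/205 = 17.1659
  Organic, High: 51×60/205 = 14.9268
  Synthetic, Low: 68×76/205 = 25.2098
  Synthetic, Medium: 68×69/205 = 22.8878
  Synthetic, High: 68×60/205 = 19.9024
Contributions (O − E)²/E:
  (38 − 31.8829)²/31.8829 = 1.1736
  (8 − 28.9463)²/28.9463 = 15.1573
  (40 − 25.1707)²/25.1707 = 8.7367
  (12 − 18.9073)²/18.9073 = 2.5234
  (26 − 17.1659)²/17.1659 = 4.5463
  (13 − 14.9268)²/14.9268 = 0.2487
  (26 − 25.2098)²/25.2098 = 0.0248
  (35 − 22.8878)²/22.8878 = 6.4098
  (7 − 19.9024)²/19.9024 = 8.3644
χ² = 1.1736 + 15.1573 + 8.7367 + 2.5234 + 4.5463 + 0.2487 + 0.0248 + 6.4098 + 8.3644 = 47.19

47.19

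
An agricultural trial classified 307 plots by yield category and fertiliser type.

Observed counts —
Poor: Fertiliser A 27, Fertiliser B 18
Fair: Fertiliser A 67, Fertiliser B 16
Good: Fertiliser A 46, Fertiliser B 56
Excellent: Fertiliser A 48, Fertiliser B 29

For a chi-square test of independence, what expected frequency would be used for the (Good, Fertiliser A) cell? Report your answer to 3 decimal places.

62.463

Row total (Good) = 102; column total (Fertiliser A) = 188; grand total N = 307.
Expected count = (row total × column total) / N = 102 × 188 / 307 = 62.463.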